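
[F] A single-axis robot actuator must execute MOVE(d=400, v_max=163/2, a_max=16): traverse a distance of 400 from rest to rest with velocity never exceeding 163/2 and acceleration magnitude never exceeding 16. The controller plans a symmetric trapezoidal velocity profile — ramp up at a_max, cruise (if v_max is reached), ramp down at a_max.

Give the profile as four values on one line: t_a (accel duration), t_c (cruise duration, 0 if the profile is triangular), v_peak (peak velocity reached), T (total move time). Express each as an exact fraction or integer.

v_max²/a_max = (163/2)²/16 = 26569/64
400 < 26569/64 ⇒ no cruise
v_peak = √(400·16) = √6400 = 80
t_a = 80/16 = 5; t_c = 0
T = 2·5 = 10

t_a=5 t_c=0 v_peak=80 T=10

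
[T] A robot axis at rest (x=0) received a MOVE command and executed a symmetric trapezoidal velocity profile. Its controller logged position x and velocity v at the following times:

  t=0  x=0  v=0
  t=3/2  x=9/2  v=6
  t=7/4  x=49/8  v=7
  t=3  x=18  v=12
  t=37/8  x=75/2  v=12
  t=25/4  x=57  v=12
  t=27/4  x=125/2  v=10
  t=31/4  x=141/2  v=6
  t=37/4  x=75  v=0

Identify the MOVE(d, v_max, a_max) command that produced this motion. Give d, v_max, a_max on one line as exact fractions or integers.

d=75 v_max=12 a_max=4

final state: t=37/4, x=75, v=0 → d = 75
a_max = (6−0)/(3/2−0) = 4
max v = 12 over t∈[3,25/4] → v_max = 12
check: 12·(3+13/4) = 75 ✓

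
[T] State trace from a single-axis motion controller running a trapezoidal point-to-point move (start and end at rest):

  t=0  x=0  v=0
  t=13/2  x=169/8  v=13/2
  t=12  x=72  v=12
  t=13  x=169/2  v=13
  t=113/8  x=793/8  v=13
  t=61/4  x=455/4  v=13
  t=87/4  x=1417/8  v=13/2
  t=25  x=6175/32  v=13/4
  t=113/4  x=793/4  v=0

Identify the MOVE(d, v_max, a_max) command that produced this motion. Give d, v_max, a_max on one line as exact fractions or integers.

d=793/4 v_max=13 a_max=1

final state: t=113/4, x=793/4, v=0 → d = 793/4
a_max = (13/2−0)/(13/2−0) = 1
max v = 13 over t∈[13,61/4] → v_max = 13
check: 13·(13+9/4) = 793/4 ✓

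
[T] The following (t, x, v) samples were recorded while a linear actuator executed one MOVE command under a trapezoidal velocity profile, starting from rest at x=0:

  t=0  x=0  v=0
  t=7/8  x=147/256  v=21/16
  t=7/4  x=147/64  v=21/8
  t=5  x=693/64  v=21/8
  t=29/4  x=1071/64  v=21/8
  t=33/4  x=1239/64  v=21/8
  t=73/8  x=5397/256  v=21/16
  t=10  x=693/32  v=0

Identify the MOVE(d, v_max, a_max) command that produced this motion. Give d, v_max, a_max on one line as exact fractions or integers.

final state: t=10, x=693/32, v=0 → d = 693/32
a_max = (21/16−0)/(7/8−0) = 3/2
max v = 21/8 over t∈[7/4,33/4] → v_max = 21/8
check: 21/8·(7/4+13/2) = 693/32 ✓

d=693/32 v_max=21/8 a_max=3/2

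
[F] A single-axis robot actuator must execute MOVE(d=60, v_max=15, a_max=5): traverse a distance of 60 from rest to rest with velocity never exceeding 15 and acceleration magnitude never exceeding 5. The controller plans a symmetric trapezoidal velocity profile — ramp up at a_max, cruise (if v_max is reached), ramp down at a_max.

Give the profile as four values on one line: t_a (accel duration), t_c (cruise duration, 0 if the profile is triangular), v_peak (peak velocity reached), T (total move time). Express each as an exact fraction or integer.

(v_max)²/a_max = 15²/5 = 45
60 ≥ 45 ⇒ cruise phase
t_a = 15/5 = 3; v_peak = 15
d_cruise = 60 − 45 = 15; t_c = 15/15 = 1
T = 2·3 + 1 = 7

t_a=3 t_c=1 v_peak=15 T=7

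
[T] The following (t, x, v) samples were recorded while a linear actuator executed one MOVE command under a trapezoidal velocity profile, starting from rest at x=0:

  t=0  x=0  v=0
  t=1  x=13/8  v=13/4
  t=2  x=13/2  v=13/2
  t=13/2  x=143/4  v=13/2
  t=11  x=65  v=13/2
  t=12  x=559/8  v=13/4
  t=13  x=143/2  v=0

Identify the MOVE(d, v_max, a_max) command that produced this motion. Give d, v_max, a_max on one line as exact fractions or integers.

final state: t=13, x=143/2, v=0 → d = 143/2
a_max = (13/4−0)/(1−0) = 13/4
max v = 13/2 over t∈[2,11] → v_max = 13/2
check: 13/2·(2+9) = 143/2 ✓

d=143/2 v_max=13/2 a_max=13/4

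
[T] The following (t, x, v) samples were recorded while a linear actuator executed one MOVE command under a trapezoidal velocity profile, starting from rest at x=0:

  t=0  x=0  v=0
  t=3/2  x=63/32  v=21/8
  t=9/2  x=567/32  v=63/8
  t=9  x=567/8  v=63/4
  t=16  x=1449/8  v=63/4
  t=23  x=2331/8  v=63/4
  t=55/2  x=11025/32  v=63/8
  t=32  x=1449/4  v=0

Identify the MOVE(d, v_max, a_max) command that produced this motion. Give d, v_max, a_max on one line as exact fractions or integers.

final state: t=32, x=1449/4, v=0 → d = 1449/4
a_max = (21/8−0)/(3/2−0) = 7/4
max v = 63/4 over t∈[9,23] → v_max = 63/4
check: 63/4·(9+14) = 1449/4 ✓

d=1449/4 v_max=63/4 a_max=7/4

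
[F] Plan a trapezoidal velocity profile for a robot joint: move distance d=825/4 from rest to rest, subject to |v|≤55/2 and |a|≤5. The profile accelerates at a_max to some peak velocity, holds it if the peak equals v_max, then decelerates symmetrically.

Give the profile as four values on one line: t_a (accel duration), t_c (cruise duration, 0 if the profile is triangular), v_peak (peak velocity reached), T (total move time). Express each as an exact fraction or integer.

t_a=11/2 t_c=2 v_peak=55/2 T=13

v_max²/a_max = (55/2)²/5 = 605/4
825/4 ≥ 605/4 ⇒ cruise phase
t_a = (55/2)/5 = 11/2; v_peak = 55/2
d_cruise = 825/4 − 605/4 = 55; t_c = 55/(55/2) = 2
T = 2·11/2 + 2 = 13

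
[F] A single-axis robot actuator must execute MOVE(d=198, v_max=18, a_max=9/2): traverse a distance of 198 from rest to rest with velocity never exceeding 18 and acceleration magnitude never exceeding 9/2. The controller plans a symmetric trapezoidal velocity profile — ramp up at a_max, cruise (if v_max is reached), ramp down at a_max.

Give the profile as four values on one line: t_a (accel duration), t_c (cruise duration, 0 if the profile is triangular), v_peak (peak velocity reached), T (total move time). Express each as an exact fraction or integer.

(v_max)²/a_max = 18²/(9/2) = 72
198 ≥ 72 so v_max reached
t_a = 18/(9/2) = 4; v_peak = 18
d_cruise = 198 − 72 = 126; t_c = 126/18 = 7
T = 2·4 + 7 = 15

t_a=4 t_c=7 v_peak=18 T=15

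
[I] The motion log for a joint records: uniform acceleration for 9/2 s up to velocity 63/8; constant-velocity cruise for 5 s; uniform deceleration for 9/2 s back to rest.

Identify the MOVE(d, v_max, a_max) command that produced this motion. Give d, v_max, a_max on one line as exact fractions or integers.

a_max = (63/8)/(9/2) = 7/4
d_a = ½·63/8·9/2 = 567/32; d_c = 63/8·5 = 315/8
d = 2·567/32 + 315/8 = 1197/16
t_c = 5 > 0 so v_max = 63/8

d=1197/16 v_max=63/8 a_max=7/4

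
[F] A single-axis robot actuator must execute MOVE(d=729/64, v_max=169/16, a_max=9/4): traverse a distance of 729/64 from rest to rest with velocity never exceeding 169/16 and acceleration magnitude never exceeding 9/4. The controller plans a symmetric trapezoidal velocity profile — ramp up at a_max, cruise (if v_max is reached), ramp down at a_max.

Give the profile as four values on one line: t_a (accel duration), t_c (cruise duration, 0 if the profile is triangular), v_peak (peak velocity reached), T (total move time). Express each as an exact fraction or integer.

v_max²/a_max = (169/16)²/(9/4) = 28561/576
729/64 < 28561/576 → triangular
v_peak = √(729/64·9/4) = √(6561/256) = 81/16
t_a = (81/16)/(9/4) = 9/4; t_c = 0
T = 2·9/4 = 9/2

t_a=9/4 t_c=0 v_peak=81/16 T=9/2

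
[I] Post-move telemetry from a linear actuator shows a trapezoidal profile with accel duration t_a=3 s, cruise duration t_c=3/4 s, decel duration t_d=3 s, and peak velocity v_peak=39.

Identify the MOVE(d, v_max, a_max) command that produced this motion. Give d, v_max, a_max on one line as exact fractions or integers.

d=585/4 v_max=39 a_max=13

a_max = 39/3 = 13
d_a = ½·39·3 = 117/2; d_c = 39·3/4 = 117/4
d = 2·117/2 + 117/4 = 585/4
t_c = 3/4 > 0 so v_max = 39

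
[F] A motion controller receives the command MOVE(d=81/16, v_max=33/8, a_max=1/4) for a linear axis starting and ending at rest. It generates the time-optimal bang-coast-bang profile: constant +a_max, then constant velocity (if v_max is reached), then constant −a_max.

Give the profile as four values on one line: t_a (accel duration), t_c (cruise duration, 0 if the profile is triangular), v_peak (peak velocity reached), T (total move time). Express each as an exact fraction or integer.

t_a=9/2 t_c=0 v_peak=9/8 T=9

vₘ²/aₘ = (33/8)²/(1/4) = 1089/16
81/16 < 1089/16 ⇒ no cruise
v_peak = √(81/16·1/4) = √(81/64) = 9/8
t_a = (9/8)/(1/4) = 9/2; t_c = 0
T = 2·9/2 = 9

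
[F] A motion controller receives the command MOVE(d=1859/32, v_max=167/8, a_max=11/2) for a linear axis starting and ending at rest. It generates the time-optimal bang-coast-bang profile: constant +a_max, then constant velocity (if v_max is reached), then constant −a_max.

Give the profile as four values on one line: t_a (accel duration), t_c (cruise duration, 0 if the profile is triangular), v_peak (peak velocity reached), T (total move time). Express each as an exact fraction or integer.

t_a=13/4 t_c=0 v_peak=143/8 T=13/2

vₘ²/aₘ = (167/8)²/(11/2) = 27889/352
1859/32 < 27889/352 ⇒ no cruise
v_peak = √(1859/32·11/2) = √(20449/64) = 143/8
t_a = (143/8)/(11/2) = 13/4; t_c = 0
T = 2·13/4 = 13/2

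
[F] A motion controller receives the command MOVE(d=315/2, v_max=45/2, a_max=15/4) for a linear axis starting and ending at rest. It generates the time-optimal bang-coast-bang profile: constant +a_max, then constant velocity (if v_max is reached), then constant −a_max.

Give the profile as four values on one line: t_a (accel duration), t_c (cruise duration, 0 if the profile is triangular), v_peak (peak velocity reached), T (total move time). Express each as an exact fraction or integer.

vₘ²/aₘ = (45/2)²/(15/4) = 135
315/2 ≥ 135 → trapezoidal
t_a = (45/2)/(15/4) = 6; v_peak = 45/2
d_cruise = 315/2 − 135 = 45/2; t_c = (45/2)/(45/2) = 1
T = 2·6 + 1 = 13

t_a=6 t_c=1 v_peak=45/2 T=13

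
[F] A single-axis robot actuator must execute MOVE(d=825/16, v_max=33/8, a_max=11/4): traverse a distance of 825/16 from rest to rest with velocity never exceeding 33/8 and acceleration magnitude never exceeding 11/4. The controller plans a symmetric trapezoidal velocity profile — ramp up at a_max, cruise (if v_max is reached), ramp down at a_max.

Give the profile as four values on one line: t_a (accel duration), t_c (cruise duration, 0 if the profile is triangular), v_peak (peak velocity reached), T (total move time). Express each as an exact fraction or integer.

v_max²/a_max = (33/8)²/(11/4) = 99/16
825/16 ≥ 99/16 → trapezoidal
t_a = (33/8)/(11/4) = 3/2; v_peak = 33/8
d_cruise = 825/16 − 99/16 = 363/8; t_c = (363/8)/(33/8) = 11
T = 2·3/2 + 11 = 14

t_a=3/2 t_c=11 v_peak=33/8 T=14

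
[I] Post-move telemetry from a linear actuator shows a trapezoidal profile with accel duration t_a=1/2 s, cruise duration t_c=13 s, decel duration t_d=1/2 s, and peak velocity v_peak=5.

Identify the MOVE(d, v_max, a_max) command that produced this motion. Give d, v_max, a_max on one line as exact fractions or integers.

d=135/2 v_max=5 a_max=10

a_max = 5/(1/2) = 10
d_a = ½·5·1/2 = 5/4; d_c = 5·13 = 65
d = 2·5/4 + 65 = 135/2
t_c = 13 > 0 so v_max = 5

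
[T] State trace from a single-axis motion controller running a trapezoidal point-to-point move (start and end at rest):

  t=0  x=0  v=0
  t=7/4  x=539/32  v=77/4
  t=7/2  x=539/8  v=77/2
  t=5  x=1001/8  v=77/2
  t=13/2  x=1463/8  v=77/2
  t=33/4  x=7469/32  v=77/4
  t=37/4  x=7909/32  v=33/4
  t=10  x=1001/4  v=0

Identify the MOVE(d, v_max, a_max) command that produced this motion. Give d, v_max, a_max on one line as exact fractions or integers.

d=1001/4 v_max=77/2 a_max=11

final state: t=10, x=1001/4, v=0 → d = 1001/4
a_max = (77/4−0)/(7/4−0) = 11
max v = 77/2 over t∈[7/2,13/2] → v_max = 77/2
check: 77/2·(7/2+3) = 1001/4 ✓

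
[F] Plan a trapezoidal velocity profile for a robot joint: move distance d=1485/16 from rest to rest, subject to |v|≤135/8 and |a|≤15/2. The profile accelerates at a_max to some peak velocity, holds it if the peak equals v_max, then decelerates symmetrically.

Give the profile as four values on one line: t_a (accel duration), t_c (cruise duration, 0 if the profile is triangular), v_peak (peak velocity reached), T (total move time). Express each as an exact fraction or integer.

t_a=9/4 t_c=13/4 v_peak=135/8 T=31/4

(v_max)²/a_max = (135/8)²/(15/2) = 1215/32
1485/16 ≥ 1215/32 ⇒ cruise phase
t_a = (135/8)/(15/2) = 9/4; v_peak = 135/8
d_cruise = 1485/16 − 1215/32 = 1755/32; t_c = (1755/32)/(135/8) = 13/4
T = 2·9/4 + 13/4 = 31/4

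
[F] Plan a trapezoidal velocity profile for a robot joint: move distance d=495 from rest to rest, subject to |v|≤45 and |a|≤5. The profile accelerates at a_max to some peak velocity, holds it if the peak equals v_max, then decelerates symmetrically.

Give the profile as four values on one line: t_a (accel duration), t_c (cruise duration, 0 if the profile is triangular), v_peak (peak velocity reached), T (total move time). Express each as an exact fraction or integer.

vₘ²/aₘ = 45²/5 = 405
495 ≥ 405 ⇒ cruise phase
t_a = 45/5 = 9; v_peak = 45
d_cruise = 495 − 405 = 90; t_c = 90/45 = 2
T = 2·9 + 2 = 20

t_a=9 t_c=2 v_peak=45 T=20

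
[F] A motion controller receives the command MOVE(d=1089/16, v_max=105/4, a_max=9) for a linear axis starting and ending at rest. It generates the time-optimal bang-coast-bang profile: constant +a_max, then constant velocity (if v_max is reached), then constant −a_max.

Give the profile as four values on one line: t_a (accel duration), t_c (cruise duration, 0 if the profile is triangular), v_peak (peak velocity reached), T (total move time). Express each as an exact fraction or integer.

t_a=11/4 t_c=0 v_peak=99/4 T=11/2

v_max²/a_max = (105/4)²/9 = 1225/16
1089/16 < 1225/16 so t_c = 0
v_peak = √(1089/16·9) = √(9801/16) = 99/4
t_a = (99/4)/9 = 11/4; t_c = 0
T = 2·11/4 = 11/2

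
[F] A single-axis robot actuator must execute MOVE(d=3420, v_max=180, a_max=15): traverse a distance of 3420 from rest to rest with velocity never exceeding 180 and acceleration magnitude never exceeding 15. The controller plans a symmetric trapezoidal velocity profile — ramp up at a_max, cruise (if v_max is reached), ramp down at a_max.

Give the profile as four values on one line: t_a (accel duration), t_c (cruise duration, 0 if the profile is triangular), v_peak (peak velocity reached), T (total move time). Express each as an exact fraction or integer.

t_a=12 t_c=7 v_peak=180 T=31

(v_max)²/a_max = 180²/15 = 2160
3420 ≥ 2160 so v_max reached
t_a = 180/15 = 12; v_peak = 180
d_cruise = 3420 − 2160 = 1260; t_c = 1260/180 = 7
T = 2·12 + 7 = 31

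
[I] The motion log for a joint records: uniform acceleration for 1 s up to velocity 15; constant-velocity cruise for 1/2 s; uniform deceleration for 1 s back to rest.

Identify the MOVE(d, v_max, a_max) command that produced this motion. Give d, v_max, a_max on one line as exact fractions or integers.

d=45/2 v_max=15 a_max=15

a_max = 15/1 = 15
d_a = ½·15·1 = 15/2; d_c = 15·1/2 = 15/2
d = 2·15/2 + 15/2 = 45/2
t_c = 1/2 > 0 so v_max = 15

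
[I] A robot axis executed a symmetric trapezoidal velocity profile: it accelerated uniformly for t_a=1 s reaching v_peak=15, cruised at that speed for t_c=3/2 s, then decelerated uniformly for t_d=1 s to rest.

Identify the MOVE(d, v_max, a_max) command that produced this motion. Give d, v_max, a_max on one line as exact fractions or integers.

d=75/2 v_max=15 a_max=15

a_max = 15/1 = 15
d_a = ½·15·1 = 15/2; d_c = 15·3/2 = 45/2
d = 2·15/2 + 45/2 = 75/2
t_c = 3/2 > 0 → v_max = v_peak = 15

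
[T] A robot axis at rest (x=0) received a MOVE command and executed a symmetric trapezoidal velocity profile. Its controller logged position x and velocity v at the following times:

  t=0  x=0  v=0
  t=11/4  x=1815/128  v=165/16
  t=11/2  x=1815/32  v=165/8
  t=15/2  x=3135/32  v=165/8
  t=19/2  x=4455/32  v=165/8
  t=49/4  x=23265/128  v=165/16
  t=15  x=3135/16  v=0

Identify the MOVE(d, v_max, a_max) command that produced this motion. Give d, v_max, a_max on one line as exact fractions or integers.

final state: t=15, x=3135/16, v=0 → d = 3135/16
a_max = (165/16−0)/(11/4−0) = 15/4
max v = 165/8 over t∈[11/2,19/2] → v_max = 165/8
check: 165/8·(11/2+4) = 3135/16 ✓

d=3135/16 v_max=165/8 a_max=15/4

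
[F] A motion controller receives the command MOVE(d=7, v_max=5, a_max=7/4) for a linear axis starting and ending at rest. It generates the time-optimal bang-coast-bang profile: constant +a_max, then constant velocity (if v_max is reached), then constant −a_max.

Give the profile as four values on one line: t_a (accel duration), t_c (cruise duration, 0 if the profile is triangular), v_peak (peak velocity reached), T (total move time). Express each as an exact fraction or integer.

vₘ²/aₘ = 5²/(7/4) = 100/7
7 < 100/7 ⇒ no cruise
v_peak = √(7·7/4) = √(49/4) = 7/2
t_a = (7/2)/(7/4) = 2; t_c = 0
T = 2·2 = 4

t_a=2 t_c=0 v_peak=7/2 T=4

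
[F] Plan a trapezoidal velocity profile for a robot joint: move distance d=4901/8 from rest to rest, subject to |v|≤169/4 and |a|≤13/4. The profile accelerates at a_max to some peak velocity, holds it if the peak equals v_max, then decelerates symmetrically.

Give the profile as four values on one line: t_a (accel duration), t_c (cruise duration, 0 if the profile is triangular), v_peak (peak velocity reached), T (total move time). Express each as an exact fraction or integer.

t_a=13 t_c=3/2 v_peak=169/4 T=55/2

v_max²/a_max = (169/4)²/(13/4) = 2197/4
4901/8 ≥ 2197/4 ⇒ cruise phase
t_a = (169/4)/(13/4) = 13; v_peak = 169/4
d_cruise = 4901/8 − 2197/4 = 507/8; t_c = (507/8)/(169/4) = 3/2
T = 2·13 + 3/2 = 55/2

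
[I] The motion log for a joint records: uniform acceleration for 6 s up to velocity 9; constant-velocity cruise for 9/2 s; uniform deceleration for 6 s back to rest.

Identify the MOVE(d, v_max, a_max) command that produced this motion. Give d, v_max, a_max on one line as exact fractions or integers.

d=189/2 v_max=9 a_max=3/2

a_max = 9/6 = 3/2
d_a = ½·9·6 = 27; d_c = 9·9/2 = 81/2
d = 2·27 + 81/2 = 189/2
t_c = 9/2 > 0 so v_max = 9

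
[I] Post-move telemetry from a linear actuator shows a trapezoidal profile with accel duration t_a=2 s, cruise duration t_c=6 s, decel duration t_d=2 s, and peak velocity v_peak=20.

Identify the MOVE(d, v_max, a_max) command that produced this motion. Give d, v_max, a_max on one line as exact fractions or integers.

d=160 v_max=20 a_max=10

a_max = 20/2 = 10
d_a = ½·20·2 = 20; d_c = 20·6 = 120
d = 2·20 + 120 = 160
t_c = 6 > 0 ⇒ limit active, v_max = 20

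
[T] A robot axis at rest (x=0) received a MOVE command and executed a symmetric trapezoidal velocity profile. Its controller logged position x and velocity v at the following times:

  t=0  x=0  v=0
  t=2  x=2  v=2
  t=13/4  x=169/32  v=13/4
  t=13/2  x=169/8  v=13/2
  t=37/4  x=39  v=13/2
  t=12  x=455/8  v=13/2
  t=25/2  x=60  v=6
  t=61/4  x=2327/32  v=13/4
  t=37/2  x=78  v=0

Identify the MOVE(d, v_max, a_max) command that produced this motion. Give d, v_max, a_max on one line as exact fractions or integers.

d=78 v_max=13/2 a_max=1

final state: t=37/2, x=78, v=0 → d = 78
a_max = (2−0)/(2−0) = 1
max v = 13/2 over t∈[13/2,12] → v_max = 13/2
check: 13/2·(13/2+11/2) = 78 ✓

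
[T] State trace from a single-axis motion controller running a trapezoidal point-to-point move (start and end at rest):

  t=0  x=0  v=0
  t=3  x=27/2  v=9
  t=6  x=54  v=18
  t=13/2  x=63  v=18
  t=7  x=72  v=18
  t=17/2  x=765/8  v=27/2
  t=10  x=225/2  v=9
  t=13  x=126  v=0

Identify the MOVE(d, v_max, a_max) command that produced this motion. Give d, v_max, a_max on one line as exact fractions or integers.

d=126 v_max=18 a_max=3

final state: t=13, x=126, v=0 → d = 126
a_max = (9−0)/(3−0) = 3
max v = 18 over t∈[6,7] → v_max = 18
check: 18·(6+1) = 126 ✓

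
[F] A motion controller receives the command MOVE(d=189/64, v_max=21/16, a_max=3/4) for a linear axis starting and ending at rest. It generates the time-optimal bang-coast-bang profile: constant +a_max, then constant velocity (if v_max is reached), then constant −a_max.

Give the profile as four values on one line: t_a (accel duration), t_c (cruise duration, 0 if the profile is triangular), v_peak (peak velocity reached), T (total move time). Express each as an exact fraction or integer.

t_a=7/4 t_c=1/2 v_peak=21/16 T=4

v_max²/a_max = (21/16)²/(3/4) = 147/64
189/64 ≥ 147/64 ⇒ cruise phase
t_a = (21/16)/(3/4) = 7/4; v_peak = 21/16
d_cruise = 189/64 − 147/64 = 21/32; t_c = (21/32)/(21/16) = 1/2
T = 2·7/4 + 1/2 = 4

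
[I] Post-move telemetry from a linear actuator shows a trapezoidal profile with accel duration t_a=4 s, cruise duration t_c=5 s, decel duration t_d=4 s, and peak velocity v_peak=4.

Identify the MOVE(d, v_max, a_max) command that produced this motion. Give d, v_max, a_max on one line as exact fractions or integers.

a_max = 4/4 = 1
d_a = ½·4·4 = 8; d_c = 4·5 = 20
d = 2·8 + 20 = 36
t_c = 5 > 0 → v_max = v_peak = 4

d=36 v_max=4 a_max=1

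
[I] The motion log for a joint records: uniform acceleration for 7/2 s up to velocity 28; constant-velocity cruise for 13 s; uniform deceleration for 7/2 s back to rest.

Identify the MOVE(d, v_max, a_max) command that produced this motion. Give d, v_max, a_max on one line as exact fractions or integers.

d=462 v_max=28 a_max=8

a_max = 28/(7/2) = 8
d_a = ½·28·7/2 = 49; d_c = 28·13 = 364
d = 2·49 + 364 = 462
t_c = 13 > 0 → v_max = v_peak = 28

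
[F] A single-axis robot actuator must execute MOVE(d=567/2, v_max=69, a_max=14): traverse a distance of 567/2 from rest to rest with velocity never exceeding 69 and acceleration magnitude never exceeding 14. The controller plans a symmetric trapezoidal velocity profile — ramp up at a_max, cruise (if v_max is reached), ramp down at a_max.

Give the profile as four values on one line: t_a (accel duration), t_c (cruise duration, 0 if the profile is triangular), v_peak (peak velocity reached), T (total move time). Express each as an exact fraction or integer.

v_max²/a_max = 69²/14 = 4761/14
567/2 < 4761/14 ⇒ no cruise
v_peak = √(567/2·14) = √3969 = 63
t_a = 63/14 = 9/2; t_c = 0
T = 2·9/2 = 9

t_a=9/2 t_c=0 v_peak=63 T=9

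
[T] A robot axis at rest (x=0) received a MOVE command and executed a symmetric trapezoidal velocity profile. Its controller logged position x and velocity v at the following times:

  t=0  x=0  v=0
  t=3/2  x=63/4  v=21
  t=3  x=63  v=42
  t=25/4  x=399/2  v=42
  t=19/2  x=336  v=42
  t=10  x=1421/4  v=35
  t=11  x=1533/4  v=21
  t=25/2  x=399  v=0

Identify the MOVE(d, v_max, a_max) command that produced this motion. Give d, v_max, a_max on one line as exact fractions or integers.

final state: t=25/2, x=399, v=0 → d = 399
a_max = (21−0)/(3/2−0) = 14
max v = 42 over t∈[3,19/2] → v_max = 42
check: 42·(3+13/2) = 399 ✓

d=399 v_max=42 a_max=14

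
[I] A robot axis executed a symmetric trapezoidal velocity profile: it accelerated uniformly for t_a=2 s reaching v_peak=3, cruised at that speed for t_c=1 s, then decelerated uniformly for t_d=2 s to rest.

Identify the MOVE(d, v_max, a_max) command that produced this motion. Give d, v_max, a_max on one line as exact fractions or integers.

a_max = 3/2
d_a = ½·3·2 = 3; d_c = 3·1 = 3
d = 2·3 + 3 = 9
t_c = 1 > 0 so v_max = 3

d=9 v_max=3 a_max=3/2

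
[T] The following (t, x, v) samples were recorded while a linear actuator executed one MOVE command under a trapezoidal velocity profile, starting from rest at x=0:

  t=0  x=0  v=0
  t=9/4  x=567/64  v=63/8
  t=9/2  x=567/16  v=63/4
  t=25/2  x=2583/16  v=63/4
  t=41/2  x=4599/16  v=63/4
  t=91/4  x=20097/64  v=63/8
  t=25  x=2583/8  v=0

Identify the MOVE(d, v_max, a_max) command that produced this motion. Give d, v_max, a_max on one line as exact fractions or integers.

d=2583/8 v_max=63/4 a_max=7/2

final state: t=25, x=2583/8, v=0 → d = 2583/8
a_max = (63/8−0)/(9/4−0) = 7/2
max v = 63/4 over t∈[9/2,41/2] → v_max = 63/4
check: 63/4·(9/2+16) = 2583/8 ✓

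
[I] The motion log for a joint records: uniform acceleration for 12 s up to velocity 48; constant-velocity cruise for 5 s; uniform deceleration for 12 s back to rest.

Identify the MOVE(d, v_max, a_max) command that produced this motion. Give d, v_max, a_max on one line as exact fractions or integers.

a_max = 48/12 = 4
d_a = ½·48·12 = 288; d_c = 48·5 = 240
d = 2·288 + 240 = 816
t_c = 5 > 0 ⇒ limit active, v_max = 48

d=816 v_max=48 a_max=4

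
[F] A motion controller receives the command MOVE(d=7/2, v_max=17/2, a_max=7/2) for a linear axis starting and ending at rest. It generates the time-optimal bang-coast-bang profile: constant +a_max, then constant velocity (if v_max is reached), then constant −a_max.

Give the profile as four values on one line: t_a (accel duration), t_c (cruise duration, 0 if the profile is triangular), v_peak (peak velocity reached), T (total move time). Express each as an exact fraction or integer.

(v_max)²/a_max = (17/2)²/(7/2) = 289/14
7/2 < 289/14 → triangular
v_peak = √(7/2·7/2) = √(49/4) = 7/2
t_a = (7/2)/(7/2) = 1; t_c = 0
T = 2·1 = 2

t_a=1 t_c=0 v_peak=7/2 T=2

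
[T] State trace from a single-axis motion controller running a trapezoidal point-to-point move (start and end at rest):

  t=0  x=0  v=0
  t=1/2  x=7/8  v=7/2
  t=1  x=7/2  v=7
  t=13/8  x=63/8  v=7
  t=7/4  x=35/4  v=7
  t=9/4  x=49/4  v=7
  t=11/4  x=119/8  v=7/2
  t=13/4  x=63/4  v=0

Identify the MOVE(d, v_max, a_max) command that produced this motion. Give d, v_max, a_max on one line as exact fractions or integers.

final state: t=13/4, x=63/4, v=0 → d = 63/4
a_max = (7/2−0)/(1/2−0) = 7
max v = 7 over t∈[1,9/4] → v_max = 7
check: 7·(1+5/4) = 63/4 ✓

d=63/4 v_max=7 a_max=7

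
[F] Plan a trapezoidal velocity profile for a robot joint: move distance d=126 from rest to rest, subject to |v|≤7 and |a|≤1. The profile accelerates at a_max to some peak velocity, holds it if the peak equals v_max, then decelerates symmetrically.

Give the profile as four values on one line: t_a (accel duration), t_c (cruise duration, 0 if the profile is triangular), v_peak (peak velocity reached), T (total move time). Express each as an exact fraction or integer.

t_a=7 t_c=11 v_peak=7 T=25

v_max²/a_max = 7²/1 = 49
126 ≥ 49 ⇒ cruise phase
t_a = 7/1 = 7; v_peak = 7
d_cruise = 126 − 49 = 77; t_c = 77/7 = 11
T = 2·7 + 11 = 25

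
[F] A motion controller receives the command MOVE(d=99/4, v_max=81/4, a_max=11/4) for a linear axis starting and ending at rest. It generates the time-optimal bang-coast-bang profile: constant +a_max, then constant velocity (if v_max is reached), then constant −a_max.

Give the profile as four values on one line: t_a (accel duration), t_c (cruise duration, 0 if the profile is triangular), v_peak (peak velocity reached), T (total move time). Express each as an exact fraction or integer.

t_a=3 t_c=0 v_peak=33/4 T=6

(v_max)²/a_max = (81/4)²/(11/4) = 6561/44
99/4 < 6561/44 so t_c = 0
v_peak = √(99/4·11/4) = √(1089/16) = 33/4
t_a = (33/4)/(11/4) = 3; t_c = 0
T = 2·3 = 6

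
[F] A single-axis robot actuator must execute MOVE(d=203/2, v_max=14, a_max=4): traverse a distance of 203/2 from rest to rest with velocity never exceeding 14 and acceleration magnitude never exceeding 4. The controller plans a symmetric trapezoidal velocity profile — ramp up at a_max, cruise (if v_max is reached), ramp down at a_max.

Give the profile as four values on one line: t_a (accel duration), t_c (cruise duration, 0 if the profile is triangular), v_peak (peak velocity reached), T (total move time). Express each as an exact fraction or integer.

v_max²/a_max = 14²/4 = 49
203/2 ≥ 49 so v_max reached
t_a = 14/4 = 7/2; v_peak = 14
d_cruise = 203/2 − 49 = 105/2; t_c = (105/2)/14 = 15/4
T = 2·7/2 + 15/4 = 43/4

t_a=7/2 t_c=15/4 v_peak=14 T=43/4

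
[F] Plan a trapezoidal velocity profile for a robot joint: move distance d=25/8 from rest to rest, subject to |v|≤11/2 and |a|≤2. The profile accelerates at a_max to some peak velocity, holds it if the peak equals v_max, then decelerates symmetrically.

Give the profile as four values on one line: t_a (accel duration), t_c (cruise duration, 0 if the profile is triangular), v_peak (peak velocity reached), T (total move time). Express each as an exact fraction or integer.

t_a=5/4 t_c=0 v_peak=5/2 T=5/2

vₘ²/aₘ = (11/2)²/2 = 121/8
25/8 < 121/8 ⇒ no cruise
v_peak = √(25/8·2) = √(25/4) = 5/2
t_a = (5/2)/2 = 5/4; t_c = 0
T = 2·5/4 = 5/2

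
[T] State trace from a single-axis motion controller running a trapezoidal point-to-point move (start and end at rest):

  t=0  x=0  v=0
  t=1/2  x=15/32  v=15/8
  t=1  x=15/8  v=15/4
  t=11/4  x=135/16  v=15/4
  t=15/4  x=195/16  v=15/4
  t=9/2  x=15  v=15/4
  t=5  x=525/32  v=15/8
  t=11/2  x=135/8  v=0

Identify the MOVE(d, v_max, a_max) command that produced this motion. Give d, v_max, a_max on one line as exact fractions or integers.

final state: t=11/2, x=135/8, v=0 → d = 135/8
a_max = (15/8−0)/(1/2−0) = 15/4
max v = 15/4 over t∈[1,9/2] → v_max = 15/4
check: 15/4·(1+7/2) = 135/8 ✓

d=135/8 v_max=15/4 a_max=15/4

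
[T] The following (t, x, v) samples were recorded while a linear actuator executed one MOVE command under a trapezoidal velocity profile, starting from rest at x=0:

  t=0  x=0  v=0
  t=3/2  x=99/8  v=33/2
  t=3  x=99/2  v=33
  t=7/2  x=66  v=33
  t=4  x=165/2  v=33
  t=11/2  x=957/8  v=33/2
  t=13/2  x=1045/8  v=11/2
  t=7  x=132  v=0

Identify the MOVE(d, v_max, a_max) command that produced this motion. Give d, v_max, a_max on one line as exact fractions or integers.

d=132 v_max=33 a_max=11

final state: t=7, x=132, v=0 → d = 132
a_max = (33/2−0)/(3/2−0) = 11
max v = 33 over t∈[3,4] → v_max = 33
check: 33·(3+1) = 132 ✓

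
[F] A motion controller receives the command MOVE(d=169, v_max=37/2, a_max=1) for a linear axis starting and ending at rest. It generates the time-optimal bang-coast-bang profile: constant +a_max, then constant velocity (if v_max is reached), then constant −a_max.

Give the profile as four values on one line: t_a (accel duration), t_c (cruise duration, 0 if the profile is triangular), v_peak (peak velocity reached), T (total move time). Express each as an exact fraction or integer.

t_a=13 t_c=0 v_peak=13 T=26

vₘ²/aₘ = (37/2)²/1 = 1369/4
169 < 1369/4 → triangular
v_peak = √(169·1) = √169 = 13
t_a = 13/1 = 13; t_c = 0
T = 2·13 = 26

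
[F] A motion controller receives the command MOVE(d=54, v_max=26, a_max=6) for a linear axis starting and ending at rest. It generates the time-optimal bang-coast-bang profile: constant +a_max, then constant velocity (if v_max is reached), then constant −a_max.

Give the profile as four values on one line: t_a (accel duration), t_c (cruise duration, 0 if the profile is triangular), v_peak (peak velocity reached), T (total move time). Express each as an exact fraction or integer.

t_a=3 t_c=0 v_peak=18 T=6

vₘ²/aₘ = 26²/6 = 338/3
54 < 338/3 ⇒ no cruise
v_peak = √(54·6) = √324 = 18
t_a = 18/6 = 3; t_c = 0
T = 2·3 = 6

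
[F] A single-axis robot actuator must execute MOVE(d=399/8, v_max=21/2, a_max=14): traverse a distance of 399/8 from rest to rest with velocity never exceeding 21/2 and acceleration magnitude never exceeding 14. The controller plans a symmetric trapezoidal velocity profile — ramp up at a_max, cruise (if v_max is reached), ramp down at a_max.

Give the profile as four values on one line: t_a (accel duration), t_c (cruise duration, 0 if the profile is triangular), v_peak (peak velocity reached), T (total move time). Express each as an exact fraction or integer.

t_a=3/4 t_c=4 v_peak=21/2 T=11/2

v_max²/a_max = (21/2)²/14 = 63/8
399/8 ≥ 63/8 ⇒ cruise phase
t_a = (21/2)/14 = 3/4; v_peak = 21/2
d_cruise = 399/8 − 63/8 = 42; t_c = 42/(21/2) = 4
T = 2·3/4 + 4 = 11/2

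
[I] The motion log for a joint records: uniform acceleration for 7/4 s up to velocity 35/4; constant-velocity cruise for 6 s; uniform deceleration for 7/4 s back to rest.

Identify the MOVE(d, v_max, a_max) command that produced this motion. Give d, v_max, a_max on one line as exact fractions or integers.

a_max = (35/4)/(7/4) = 5
d_a = ½·35/4·7/4 = 245/32; d_c = 35/4·6 = 105/2
d = 2·245/32 + 105/2 = 1085/16
t_c = 6 > 0 ⇒ limit active, v_max = 35/4

d=1085/16 v_max=35/4 a_max=5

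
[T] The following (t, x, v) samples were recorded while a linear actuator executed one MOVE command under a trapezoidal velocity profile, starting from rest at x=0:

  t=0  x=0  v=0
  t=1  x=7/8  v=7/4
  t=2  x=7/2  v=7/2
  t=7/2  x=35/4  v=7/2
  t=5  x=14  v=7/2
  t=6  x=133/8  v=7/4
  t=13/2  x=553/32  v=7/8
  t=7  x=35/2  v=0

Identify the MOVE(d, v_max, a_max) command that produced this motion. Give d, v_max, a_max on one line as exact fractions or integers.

final state: t=7, x=35/2, v=0 → d = 35/2
a_max = (7/4−0)/(1−0) = 7/4
max v = 7/2 over t∈[2,5] → v_max = 7/2
check: 7/2·(2+3) = 35/2 ✓

d=35/2 v_max=7/2 a_max=7/4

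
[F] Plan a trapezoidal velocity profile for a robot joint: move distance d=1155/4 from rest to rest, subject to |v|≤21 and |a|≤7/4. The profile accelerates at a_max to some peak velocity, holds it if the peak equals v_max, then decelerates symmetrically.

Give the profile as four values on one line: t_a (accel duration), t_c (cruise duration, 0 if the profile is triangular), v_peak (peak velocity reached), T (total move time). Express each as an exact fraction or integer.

v_max²/a_max = 21²/(7/4) = 252
1155/4 ≥ 252 ⇒ cruise phase
t_a = 21/(7/4) = 12; v_peak = 21
d_cruise = 1155/4 − 252 = 147/4; t_c = (147/4)/21 = 7/4
T = 2·12 + 7/4 = 103/4

t_a=12 t_c=7/4 v_peak=21 T=103/4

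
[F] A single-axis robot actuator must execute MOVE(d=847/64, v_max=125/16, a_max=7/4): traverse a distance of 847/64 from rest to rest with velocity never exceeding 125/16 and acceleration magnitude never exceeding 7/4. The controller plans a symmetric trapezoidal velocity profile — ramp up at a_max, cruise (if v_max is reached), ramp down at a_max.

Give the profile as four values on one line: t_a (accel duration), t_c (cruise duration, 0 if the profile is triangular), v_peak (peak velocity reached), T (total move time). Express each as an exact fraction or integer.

t_a=11/4 t_c=0 v_peak=77/16 T=11/2

v_max²/a_max = (125/16)²/(7/4) = 15625/448
847/64 < 15625/448 → triangular
v_peak = √(847/64·7/4) = √(5929/256) = 77/16
t_a = (77/16)/(7/4) = 11/4; t_c = 0
T = 2·11/4 = 11/2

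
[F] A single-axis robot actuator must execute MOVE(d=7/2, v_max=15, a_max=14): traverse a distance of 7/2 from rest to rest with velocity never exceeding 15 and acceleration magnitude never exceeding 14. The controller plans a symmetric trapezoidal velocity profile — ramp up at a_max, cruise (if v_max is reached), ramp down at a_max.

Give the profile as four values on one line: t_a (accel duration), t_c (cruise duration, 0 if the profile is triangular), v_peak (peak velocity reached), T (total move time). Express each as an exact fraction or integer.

vₘ²/aₘ = 15²/14 = 225/14
7/2 < 225/14 so t_c = 0
v_peak = √(7/2·14) = √49 = 7
t_a = 7/14 = 1/2; t_c = 0
T = 2·1/2 = 1

t_a=1/2 t_c=0 v_peak=7 T=1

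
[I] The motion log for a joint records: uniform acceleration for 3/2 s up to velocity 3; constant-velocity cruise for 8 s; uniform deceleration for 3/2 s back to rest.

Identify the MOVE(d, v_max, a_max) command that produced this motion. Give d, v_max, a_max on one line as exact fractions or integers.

a_max = 3/(3/2) = 2
d_a = ½·3·3/2 = 9/4; d_c = 3·8 = 24
d = 2·9/4 + 24 = 57/2
t_c = 8 > 0 ⇒ limit active, v_max = 3

d=57/2 v_max=3 a_max=2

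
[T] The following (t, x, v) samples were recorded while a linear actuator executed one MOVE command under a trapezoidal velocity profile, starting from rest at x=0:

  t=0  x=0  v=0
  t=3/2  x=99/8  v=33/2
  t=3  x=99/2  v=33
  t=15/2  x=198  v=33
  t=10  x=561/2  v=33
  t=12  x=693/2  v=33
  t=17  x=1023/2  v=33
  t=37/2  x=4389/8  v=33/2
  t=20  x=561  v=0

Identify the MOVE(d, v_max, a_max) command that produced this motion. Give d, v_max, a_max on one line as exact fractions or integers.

final state: t=20, x=561, v=0 → d = 561
a_max = (33/2−0)/(3/2−0) = 11
max v = 33 over t∈[3,17] → v_max = 33
check: 33·(3+14) = 561 ✓

d=561 v_max=33 a_max=11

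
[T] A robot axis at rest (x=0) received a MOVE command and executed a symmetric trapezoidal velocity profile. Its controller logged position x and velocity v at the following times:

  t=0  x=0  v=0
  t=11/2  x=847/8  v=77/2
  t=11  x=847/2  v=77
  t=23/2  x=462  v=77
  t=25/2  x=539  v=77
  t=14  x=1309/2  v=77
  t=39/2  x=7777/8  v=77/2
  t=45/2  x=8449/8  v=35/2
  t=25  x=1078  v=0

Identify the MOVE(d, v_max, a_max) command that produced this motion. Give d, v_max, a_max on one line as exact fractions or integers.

d=1078 v_max=77 a_max=7

final state: t=25, x=1078, v=0 → d = 1078
a_max = (77/2−0)/(11/2−0) = 7
max v = 77 over t∈[11,14] → v_max = 77
check: 77·(11+3) = 1078 ✓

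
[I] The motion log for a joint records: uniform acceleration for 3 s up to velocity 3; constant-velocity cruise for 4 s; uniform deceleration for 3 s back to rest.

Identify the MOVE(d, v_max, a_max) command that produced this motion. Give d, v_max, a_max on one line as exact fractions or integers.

d=21 v_max=3 a_max=1

a_max = 3/3 = 1
d_a = ½·3·3 = 9/2; d_c = 3·4 = 12
d = 2·9/2 + 12 = 21
t_c = 4 > 0 so v_max = 3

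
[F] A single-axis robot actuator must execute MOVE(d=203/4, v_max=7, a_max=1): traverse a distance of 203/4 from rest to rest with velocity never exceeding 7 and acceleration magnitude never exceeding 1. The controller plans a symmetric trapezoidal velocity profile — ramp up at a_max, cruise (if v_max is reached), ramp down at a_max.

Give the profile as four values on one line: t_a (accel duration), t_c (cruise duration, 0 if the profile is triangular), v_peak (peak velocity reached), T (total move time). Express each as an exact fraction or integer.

(v_max)²/a_max = 7²/1 = 49
203/4 ≥ 49 so v_max reached
t_a = 7/1 = 7; v_peak = 7
d_cruise = 203/4 − 49 = 7/4; t_c = (7/4)/7 = 1/4
T = 2·7 + 1/4 = 57/4

t_a=7 t_c=1/4 v_peak=7 T=57/4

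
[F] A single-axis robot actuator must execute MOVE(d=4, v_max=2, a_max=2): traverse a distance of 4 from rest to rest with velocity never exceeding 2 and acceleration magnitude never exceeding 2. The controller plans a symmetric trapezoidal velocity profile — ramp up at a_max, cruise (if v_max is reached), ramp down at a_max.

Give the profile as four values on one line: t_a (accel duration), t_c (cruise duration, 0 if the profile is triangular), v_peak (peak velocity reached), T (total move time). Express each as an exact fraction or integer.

t_a=1 t_c=1 v_peak=2 T=3

vₘ²/aₘ = 2²/2 = 2
4 ≥ 2 ⇒ cruise phase
t_a = 2/2 = 1; v_peak = 2
d_cruise = 4 − 2 = 2; t_c = 2/2 = 1
T = 2·1 + 1 = 3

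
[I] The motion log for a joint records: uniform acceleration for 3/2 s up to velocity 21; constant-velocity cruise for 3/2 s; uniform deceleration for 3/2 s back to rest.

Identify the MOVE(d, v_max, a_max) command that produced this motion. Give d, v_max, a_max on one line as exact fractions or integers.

d=63 v_max=21 a_max=14

a_max = 21/(3/2) = 14
d_a = ½·21·3/2 = 63/4; d_c = 21·3/2 = 63/2
d = 2·63/4 + 63/2 = 63
t_c = 3/2 > 0 so v_max = 21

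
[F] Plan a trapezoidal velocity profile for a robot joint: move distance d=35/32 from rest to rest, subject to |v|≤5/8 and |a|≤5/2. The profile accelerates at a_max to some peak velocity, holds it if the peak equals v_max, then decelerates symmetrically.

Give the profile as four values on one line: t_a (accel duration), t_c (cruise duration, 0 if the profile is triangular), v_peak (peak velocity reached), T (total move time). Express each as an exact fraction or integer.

(v_max)²/a_max = (5/8)²/(5/2) = 5/32
35/32 ≥ 5/32 ⇒ cruise phase
t_a = (5/8)/(5/2) = 1/4; v_peak = 5/8
d_cruise = 35/32 − 5/32 = 15/16; t_c = (15/16)/(5/8) = 3/2
T = 2·1/4 + 3/2 = 2

t_a=1/4 t_c=3/2 v_peak=5/8 T=2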